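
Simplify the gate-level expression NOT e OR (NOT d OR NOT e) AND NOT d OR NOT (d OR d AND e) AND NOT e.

NOT e OR (NOT d OR NOT e) AND NOT d OR NOT (d OR d AND e) AND NOT e
= NOT e OR NOT d OR NOT (d OR d AND e) AND NOT e   [absorption]
= NOT e OR NOT d OR NOT d AND NOT e   [absorption]
= NOT e OR NOT d   [absorption]

NOT e OR NOT d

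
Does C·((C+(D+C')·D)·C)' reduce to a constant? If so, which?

C·((C+(D+C')·D)·C)'
= C·((C+D)·C)'   [absorption]
= C·C'   [absorption]
= 0   [complement]

yes, False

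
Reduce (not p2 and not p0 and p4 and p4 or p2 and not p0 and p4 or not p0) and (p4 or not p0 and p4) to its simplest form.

(not p2 and not p0 and p4 and p4 or p2 and not p0 and p4 or not p0) and (p4 or not p0 and p4)
= (not p2 and not p0 and p4 or p2 and not p0 and p4 or not p0) and (p4 or not p0 and p4)
= (not p0 and p4 or not p0) and (p4 or not p0 and p4)
= not p0 and p4 or not p0 and p4
= not p0 and p4

not p0 and p4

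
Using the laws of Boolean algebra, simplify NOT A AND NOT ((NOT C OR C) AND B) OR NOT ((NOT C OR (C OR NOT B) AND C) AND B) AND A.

NOT A AND NOT ((NOT C OR C) AND B) OR NOT ((NOT C OR (C OR NOT B) AND C) AND B) AND A
= NOT A AND NOT ((NOT C OR C) AND B) OR NOT ((NOT C OR C) AND B) AND A
= NOT ((NOT C OR C) AND B)
= NOT B

NOT B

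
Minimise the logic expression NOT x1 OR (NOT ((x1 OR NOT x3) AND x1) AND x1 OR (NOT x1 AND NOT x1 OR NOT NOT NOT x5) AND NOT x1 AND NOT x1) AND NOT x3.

NOT x1 OR (NOT ((x1 OR NOT x3) AND x1) AND x1 OR (NOT x1 AND NOT x1 OR NOT NOT NOT x5) AND NOT x1 AND NOT x1) AND NOT x3
= NOT x1 OR (NOT ((x1 OR NOT x3) AND x1) AND x1 OR (NOT x1 AND NOT x1 OR NOT x5) AND NOT x1 AND NOT x1) AND NOT x3   [double negation]
= NOT x1 OR (NOT ((x1 OR NOT x3) AND x1) AND x1 OR NOT x1 AND NOT x1) AND NOT x3   [absorption]
= NOT x1 OR (NOT x1 AND x1 OR NOT x1 AND NOT x1) AND NOT x3   [absorption]
= NOT x1 OR NOT x1 AND NOT x3   [distribution]
= NOT x1   [absorption]

NOT x1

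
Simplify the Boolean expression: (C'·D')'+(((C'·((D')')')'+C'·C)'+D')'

(C'·D')'+(((C'·((D')')')'+C'·C)'+D')'
= (C'·D')'+(((C'·D')'+C'·C)'+D')'   (double negation)
= (C'·D')'+(((C'·D')')'+D')'   (complement / identity)
= (C'·D')'+(C'·D')'·D   (De Morgan)
= (C'·D')'   (absorption)
= C+D   (De Morgan)

C+D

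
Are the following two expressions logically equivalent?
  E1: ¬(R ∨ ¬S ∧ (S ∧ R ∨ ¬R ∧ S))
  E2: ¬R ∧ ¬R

E1: ¬(R ∨ ¬S ∧ (S ∧ R ∨ ¬R ∧ S))
    = ¬(R ∨ ¬S ∧ S)   (distribution)
    = ¬R   (complement / identity)
E2: ¬R ∧ ¬R
    = ¬R   (idempotence)
Both reduce to ¬R, so they are equivalent.

Yes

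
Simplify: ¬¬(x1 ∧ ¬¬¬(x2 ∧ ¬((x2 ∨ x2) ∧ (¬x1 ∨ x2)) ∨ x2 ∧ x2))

¬¬(x1 ∧ ¬¬¬(x2 ∧ ¬((x2 ∨ x2) ∧ (¬x1 ∨ x2)) ∨ x2 ∧ x2))
= ¬¬(x1 ∧ ¬¬¬(x2 ∧ ¬(x2 ∨ x2 ∧ ¬x1) ∨ x2 ∧ x2))   (distribution)
= ¬¬(x1 ∧ ¬¬¬(x2 ∧ ¬x2 ∨ x2 ∧ x2))   (absorption)
= ¬¬(x1 ∧ ¬¬¬x2)   (distribution)
= x1 ∧ ¬¬¬x2   (double negation)
= x1 ∧ ¬x2   (double negation)

x1 ∧ ¬x2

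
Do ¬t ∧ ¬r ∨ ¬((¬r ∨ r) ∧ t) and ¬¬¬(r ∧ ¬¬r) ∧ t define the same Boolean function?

E1: ¬t ∧ ¬r ∨ ¬((¬r ∨ r) ∧ t)
    = ¬t ∧ ¬r ∨ ¬t   (complement / identity)
    = ¬t   (absorption)
E2: ¬¬¬(r ∧ ¬¬r) ∧ t
    = ¬(r ∧ ¬¬r) ∧ t   (double negation)
    = ¬(r ∧ r) ∧ t   (double negation)
    = ¬r ∧ t   (idempotence)
These differ: at r=0, t=0, E1 = 1 but E2 = 0.

No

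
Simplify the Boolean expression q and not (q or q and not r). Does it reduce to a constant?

False

q and not (q or q and not r)
= q and not q   [absorption]
= False   [complement]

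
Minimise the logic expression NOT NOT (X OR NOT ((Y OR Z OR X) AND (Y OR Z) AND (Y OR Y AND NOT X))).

NOT NOT (X OR NOT ((Y OR Z OR X) AND (Y OR Z) AND (Y OR Y AND NOT X)))
= NOT NOT (X OR NOT ((Y OR Z OR X) AND (Y OR Z) AND Y))   (absorption)
= X OR NOT ((Y OR Z OR X) AND (Y OR Z) AND Y)   (double negation)
= X OR NOT ((Y OR Z) AND Y)   (absorption)
= X OR NOT Y   (absorption)

X OR NOT Y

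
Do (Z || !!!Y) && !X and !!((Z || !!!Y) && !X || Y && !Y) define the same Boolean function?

Yes

E1: (Z || !!!Y) && !X
    = (Z || !Y) && !X   (double negation)
E2: !!((Z || !!!Y) && !X || Y && !Y)
    = !!((Z || !!!Y) && !X)   (complement / identity)
    = !!((Z || !Y) && !X)   (double negation)
    = (Z || !Y) && !X   (double negation)
Both reduce to (Z || !Y) && !X, so they are equivalent.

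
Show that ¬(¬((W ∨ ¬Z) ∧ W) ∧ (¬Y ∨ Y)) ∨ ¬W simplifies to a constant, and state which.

True

¬(¬((W ∨ ¬Z) ∧ W) ∧ (¬Y ∨ Y)) ∨ ¬W
= ¬¬((W ∨ ¬Z) ∧ W) ∨ ¬W
= (W ∨ ¬Z) ∧ W ∨ ¬W
= W ∨ ¬W
= True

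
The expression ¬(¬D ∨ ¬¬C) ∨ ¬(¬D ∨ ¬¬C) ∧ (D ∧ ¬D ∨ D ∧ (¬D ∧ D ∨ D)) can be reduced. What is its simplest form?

¬(¬D ∨ ¬¬C) ∨ ¬(¬D ∨ ¬¬C) ∧ (D ∧ ¬D ∨ D ∧ (¬D ∧ D ∨ D))
= ¬(¬D ∨ ¬¬C) ∨ ¬(¬D ∨ ¬¬C) ∧ (D ∧ ¬D ∨ D ∧ D)   [complement / identity]
= ¬(¬D ∨ ¬¬C) ∨ ¬(¬D ∨ ¬¬C) ∧ D   [distribution]
= ¬(¬D ∨ ¬¬C) ∨ D ∧ ¬C ∧ D   [De Morgan]
= D ∧ ¬C ∨ D ∧ ¬C ∧ D   [De Morgan]
= D ∧ ¬C   [absorption]

D ∧ ¬C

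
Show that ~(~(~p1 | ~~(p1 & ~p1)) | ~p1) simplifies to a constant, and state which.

~(~(~p1 | ~~(p1 & ~p1)) | ~p1)
= ~(~(~p1 | p1 & ~p1) | ~p1)
= (~p1 | p1 & ~p1) & p1
= ~p1 & p1
= 0

0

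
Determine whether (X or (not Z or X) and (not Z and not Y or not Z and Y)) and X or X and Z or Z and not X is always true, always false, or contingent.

(X or (not Z or X) and (not Z and not Y or not Z and Y)) and X or X and Z or Z and not X
= (X or (not Z or X) and not Z) and X or X and Z or Z and not X   — distribution
= (X or (not Z or X) and not Z) and X or Z   — distribution
= (X or not Z) and X or Z   — absorption
= X or Z   — absorption
This depends on X, Z, so it is not a constant.

contingent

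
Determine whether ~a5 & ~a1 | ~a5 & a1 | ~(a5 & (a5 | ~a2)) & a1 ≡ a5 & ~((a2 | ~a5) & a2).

No

E1: ~a5 & ~a1 | ~a5 & a1 | ~(a5 & (a5 | ~a2)) & a1
    = ~a5 | ~(a5 & (a5 | ~a2)) & a1
    = ~a5 | ~a5 & a1
    = ~a5
E2: a5 & ~((a2 | ~a5) & a2)
    = a5 & ~a2
These differ: at a1=0, a2=0, a5=0, E1 = 1 but E2 = 0.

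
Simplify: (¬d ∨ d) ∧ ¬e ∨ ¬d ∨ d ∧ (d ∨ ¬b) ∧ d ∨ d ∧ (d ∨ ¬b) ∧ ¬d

True

(¬d ∨ d) ∧ ¬e ∨ ¬d ∨ d ∧ (d ∨ ¬b) ∧ d ∨ d ∧ (d ∨ ¬b) ∧ ¬d
= (¬d ∨ d) ∧ ¬e ∨ ¬d ∨ d ∧ (d ∨ ¬b)   [distribution]
= (¬d ∨ d) ∧ ¬e ∨ ¬d ∨ d   [absorption]
= ¬d ∨ d   [absorption]
= True   [complement]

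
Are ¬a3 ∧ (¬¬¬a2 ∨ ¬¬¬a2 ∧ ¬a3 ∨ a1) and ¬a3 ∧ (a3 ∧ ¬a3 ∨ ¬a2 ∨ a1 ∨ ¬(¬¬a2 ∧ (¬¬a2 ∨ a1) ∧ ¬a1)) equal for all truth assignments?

E1: ¬a3 ∧ (¬¬¬a2 ∨ ¬¬¬a2 ∧ ¬a3 ∨ a1)
    = ¬a3 ∧ (¬¬¬a2 ∨ a1)   — absorption
    = ¬a3 ∧ (¬a2 ∨ a1)   — double negation
E2: ¬a3 ∧ (a3 ∧ ¬a3 ∨ ¬a2 ∨ a1 ∨ ¬(¬¬a2 ∧ (¬¬a2 ∨ a1) ∧ ¬a1))
    = ¬a3 ∧ (a3 ∧ ¬a3 ∨ ¬a2 ∨ a1 ∨ ¬(¬¬a2 ∧ ¬a1))   — absorption
    = ¬a3 ∧ (a3 ∧ ¬a3 ∨ ¬a2 ∨ a1 ∨ ¬a2 ∨ a1)   — De Morgan
    = ¬a3 ∧ (¬a2 ∨ a1 ∨ ¬a2 ∨ a1)   — complement / identity
    = ¬a3 ∧ (¬a2 ∨ a1)   — idempotence
Both reduce to ¬a3 ∧ (¬a2 ∨ a1), so they are equivalent.

Yes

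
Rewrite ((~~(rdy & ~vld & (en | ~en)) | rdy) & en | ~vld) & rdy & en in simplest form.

((~~(rdy & ~vld & (en | ~en)) | rdy) & en | ~vld) & rdy & en
= ((rdy & ~vld & (en | ~en) | rdy) & en | ~vld) & rdy & en
= ((rdy & ~vld | rdy) & en | ~vld) & rdy & en
= (rdy & en | ~vld) & rdy & en
= rdy & en

rdy & en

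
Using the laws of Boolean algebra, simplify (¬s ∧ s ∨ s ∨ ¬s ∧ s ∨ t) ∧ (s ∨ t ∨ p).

(¬s ∧ s ∨ s ∨ ¬s ∧ s ∨ t) ∧ (s ∨ t ∨ p)
= (s ∨ ¬s ∧ s ∨ t) ∧ (s ∨ t ∨ p)   (complement / identity)
= (s ∨ t) ∧ (s ∨ t ∨ p)   (complement / identity)
= s ∨ t   (absorption)

s ∨ t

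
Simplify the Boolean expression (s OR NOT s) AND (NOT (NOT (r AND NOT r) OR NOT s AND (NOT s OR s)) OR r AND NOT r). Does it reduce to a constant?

(s OR NOT s) AND (NOT (NOT (r AND NOT r) OR NOT s AND (NOT s OR s)) OR r AND NOT r)
= NOT (NOT (r AND NOT r) OR NOT s AND (NOT s OR s)) OR r AND NOT r   [complement / identity]
= NOT (NOT (r AND NOT r) OR NOT s) OR r AND NOT r   [complement / identity]
= r AND NOT r AND s OR r AND NOT r   [De Morgan]
= r AND NOT r   [absorption]
= FALSE   [complement]

FALSE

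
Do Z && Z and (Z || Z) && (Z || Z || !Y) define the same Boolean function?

Yes

E1: Z && Z
    = Z   [idempotence]
E2: (Z || Z) && (Z || Z || !Y)
    = Z || Z   [absorption]
    = Z   [idempotence]
Both reduce to Z, so they are equivalent.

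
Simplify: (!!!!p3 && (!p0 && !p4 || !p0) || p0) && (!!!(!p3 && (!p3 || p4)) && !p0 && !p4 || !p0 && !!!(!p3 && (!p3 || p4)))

p3 && !p0

(!!!!p3 && (!p0 && !p4 || !p0) || p0) && (!!!(!p3 && (!p3 || p4)) && !p0 && !p4 || !p0 && !!!(!p3 && (!p3 || p4)))
= (!!!!p3 && (!p0 && !p4 || !p0) || p0) && !!!(!p3 && (!p3 || p4)) && (!p0 && !p4 || !p0)   [distribution]
= (!!!!p3 && (!p0 && !p4 || !p0) || p0) && !!!!p3 && (!p0 && !p4 || !p0)   [absorption]
= !!!!p3 && (!p0 && !p4 || !p0)   [absorption]
= !!p3 && (!p0 && !p4 || !p0)   [double negation]
= p3 && (!p0 && !p4 || !p0)   [double negation]
= p3 && !p0   [absorption]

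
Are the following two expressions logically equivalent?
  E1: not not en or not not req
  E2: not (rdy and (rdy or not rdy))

No

E1: not not en or not not req
    = en or not not req   (double negation)
    = en or req   (double negation)
E2: not (rdy and (rdy or not rdy))
    = not rdy   (complement / identity)
These differ: at en=1, rdy=1, req=0, E1 = 1 but E2 = 0.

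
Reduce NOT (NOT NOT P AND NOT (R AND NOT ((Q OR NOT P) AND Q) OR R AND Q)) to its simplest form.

NOT (NOT NOT P AND NOT (R AND NOT ((Q OR NOT P) AND Q) OR R AND Q))
= NOT (NOT NOT P AND NOT (R AND NOT Q OR R AND Q))   — absorption
= NOT (NOT NOT P AND NOT R)   — distribution
= NOT P OR R   — De Morgan

NOT P OR R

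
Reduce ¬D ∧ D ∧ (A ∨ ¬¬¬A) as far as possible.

¬D ∧ D ∧ (A ∨ ¬¬¬A)
= ¬D ∧ D ∧ (A ∨ ¬A)   — double negation
= ¬D ∧ D   — complement / identity
= False   — complement

False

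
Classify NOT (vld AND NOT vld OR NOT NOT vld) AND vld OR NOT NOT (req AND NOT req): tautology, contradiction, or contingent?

NOT (vld AND NOT vld OR NOT NOT vld) AND vld OR NOT NOT (req AND NOT req)
= NOT (vld AND NOT vld OR NOT NOT vld) AND vld OR req AND NOT req   — double negation
= NOT NOT NOT vld AND vld OR req AND NOT req   — complement / identity
= NOT NOT NOT vld AND vld   — complement / identity
= NOT vld AND vld   — double negation
= FALSE   — complement

contradiction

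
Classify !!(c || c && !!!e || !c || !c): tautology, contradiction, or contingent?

tautology

!!(c || c && !!!e || !c || !c)
= c || c && !!!e || !c || !c   (double negation)
= c || c && !e || !c || !c   (double negation)
= c || c && !e || !c   (idempotence)
= c || !c   (absorption)
= true   (complement)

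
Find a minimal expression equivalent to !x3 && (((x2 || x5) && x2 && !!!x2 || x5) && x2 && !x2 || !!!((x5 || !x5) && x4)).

!x3 && !x4

!x3 && (((x2 || x5) && x2 && !!!x2 || x5) && x2 && !x2 || !!!((x5 || !x5) && x4))
= !x3 && (((x2 || x5) && x2 && !x2 || x5) && x2 && !x2 || !!!((x5 || !x5) && x4))   [double negation]
= !x3 && (((x2 || x5) && x2 && !x2 || x5) && x2 && !x2 || !((x5 || !x5) && x4))   [double negation]
= !x3 && ((x2 && !x2 || x5) && x2 && !x2 || !((x5 || !x5) && x4))   [absorption]
= !x3 && (x2 && !x2 || !((x5 || !x5) && x4))   [absorption]
= !x3 && (x2 && !x2 || !x4)   [complement / identity]
= !x3 && !x4   [complement / identity]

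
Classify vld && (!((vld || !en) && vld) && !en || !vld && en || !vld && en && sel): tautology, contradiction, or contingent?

vld && (!((vld || !en) && vld) && !en || !vld && en || !vld && en && sel)
= vld && (!((vld || !en) && vld) && !en || !vld && en)   (absorption)
= vld && (!vld && !en || !vld && en)   (absorption)
= vld && !vld   (distribution)
= false   (complement)

contradiction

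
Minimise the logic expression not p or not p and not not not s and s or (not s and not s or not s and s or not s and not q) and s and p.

not p or not p and not not not s and s or (not s and not s or not s and s or not s and not q) and s and p
= not p or not p and not not not s and s or (not s or not s and not q) and s and p   [distribution]
= not p or not p and not not not s and s or not s and s and p   [absorption]
= not p or not p and not s and s or not s and s and p   [double negation]
= not p or not s and s   [distribution]
= not p   [complement / identity]

not p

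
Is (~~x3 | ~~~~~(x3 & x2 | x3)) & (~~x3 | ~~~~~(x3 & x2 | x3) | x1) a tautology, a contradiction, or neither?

(~~x3 | ~~~~~(x3 & x2 | x3)) & (~~x3 | ~~~~~(x3 & x2 | x3) | x1)
= ~~x3 | ~~~~~(x3 & x2 | x3)   — absorption
= x3 | ~~~~~(x3 & x2 | x3)   — double negation
= x3 | ~~~~~x3   — absorption
= x3 | ~~~x3   — double negation
= x3 | ~x3   — double negation
= 1   — complement

tautology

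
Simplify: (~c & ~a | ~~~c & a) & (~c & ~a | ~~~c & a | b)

(~c & ~a | ~~~c & a) & (~c & ~a | ~~~c & a | b)
= ~c & ~a | ~~~c & a   — absorption
= ~c & ~a | ~c & a   — double negation
= ~c   — distribution

~c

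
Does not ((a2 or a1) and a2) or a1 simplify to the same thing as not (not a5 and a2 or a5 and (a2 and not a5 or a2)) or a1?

E1: not ((a2 or a1) and a2) or a1
    = not a2 or a1
E2: not (not a5 and a2 or a5 and (a2 and not a5 or a2)) or a1
    = not (not a5 and a2 or a5 and a2) or a1
    = not a2 or a1
Both reduce to not a2 or a1, so they are equivalent.

Yes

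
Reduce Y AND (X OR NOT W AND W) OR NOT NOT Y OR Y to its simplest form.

Y AND (X OR NOT W AND W) OR NOT NOT Y OR Y
= Y AND (X OR NOT W AND W) OR Y OR Y   [double negation]
= Y AND (X OR NOT W AND W) OR Y   [idempotence]
= Y AND X OR Y   [complement / identity]
= Y   [absorption]

Y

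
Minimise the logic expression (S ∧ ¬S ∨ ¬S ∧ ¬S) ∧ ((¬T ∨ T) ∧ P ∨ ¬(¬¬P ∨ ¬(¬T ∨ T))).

¬S

(S ∧ ¬S ∨ ¬S ∧ ¬S) ∧ ((¬T ∨ T) ∧ P ∨ ¬(¬¬P ∨ ¬(¬T ∨ T)))
= ¬S ∧ ((¬T ∨ T) ∧ P ∨ ¬(¬¬P ∨ ¬(¬T ∨ T)))   [distribution]
= ¬S ∧ ((¬T ∨ T) ∧ P ∨ ¬P ∧ (¬T ∨ T))   [De Morgan]
= ¬S ∧ (¬T ∨ T)   [distribution]
= ¬S   [complement / identity]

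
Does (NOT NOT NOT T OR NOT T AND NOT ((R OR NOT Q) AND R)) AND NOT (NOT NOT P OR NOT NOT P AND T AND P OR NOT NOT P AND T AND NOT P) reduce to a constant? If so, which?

(NOT NOT NOT T OR NOT T AND NOT ((R OR NOT Q) AND R)) AND NOT (NOT NOT P OR NOT NOT P AND T AND P OR NOT NOT P AND T AND NOT P)
= (NOT T OR NOT T AND NOT ((R OR NOT Q) AND R)) AND NOT (NOT NOT P OR NOT NOT P AND T AND P OR NOT NOT P AND T AND NOT P)
= (NOT T OR NOT T AND NOT ((R OR NOT Q) AND R)) AND NOT (NOT NOT P OR NOT NOT P AND T)
= (NOT T OR NOT T AND NOT R) AND NOT (NOT NOT P OR NOT NOT P AND T)
= NOT T AND NOT (NOT NOT P OR NOT NOT P AND T)
= NOT T AND NOT NOT NOT P
= NOT T AND NOT P
This depends on P, T, so it is not a constant.

no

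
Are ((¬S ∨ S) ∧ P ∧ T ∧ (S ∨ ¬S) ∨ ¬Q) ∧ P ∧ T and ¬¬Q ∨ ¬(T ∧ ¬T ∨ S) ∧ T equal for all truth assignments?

E1: ((¬S ∨ S) ∧ P ∧ T ∧ (S ∨ ¬S) ∨ ¬Q) ∧ P ∧ T
    = ((¬S ∨ S) ∧ P ∧ T ∨ ¬Q) ∧ P ∧ T   — complement / identity
    = (P ∧ T ∨ ¬Q) ∧ P ∧ T   — complement / identity
    = P ∧ T   — absorption
E2: ¬¬Q ∨ ¬(T ∧ ¬T ∨ S) ∧ T
    = ¬¬Q ∨ ¬S ∧ T   — complement / identity
    = Q ∨ ¬S ∧ T   — double negation
These differ: at P=0, Q=1, S=0, T=1, E1 = 0 but E2 = 1.

No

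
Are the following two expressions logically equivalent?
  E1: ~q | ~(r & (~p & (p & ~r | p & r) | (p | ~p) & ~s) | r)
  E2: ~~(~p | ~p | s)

E1: ~q | ~(r & (~p & (p & ~r | p & r) | (p | ~p) & ~s) | r)
    = ~q | ~(r & (~p & p | (p | ~p) & ~s) | r)
    = ~q | ~(r & (p | ~p) & ~s | r)
    = ~q | ~(r & ~s | r)
    = ~q | ~r
E2: ~~(~p | ~p | s)
    = ~~(~p | s)
    = ~p | s
These differ: at p=1, q=0, r=1, s=0, E1 = 1 but E2 = 0.

No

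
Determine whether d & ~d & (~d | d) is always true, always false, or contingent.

d & ~d & (~d | d)
= d & ~d
= 0

always false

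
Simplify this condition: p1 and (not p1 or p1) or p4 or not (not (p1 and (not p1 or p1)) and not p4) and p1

p1 and (not p1 or p1) or p4 or not (not (p1 and (not p1 or p1)) and not p4) and p1
= p1 and (not p1 or p1) or p4 or (p1 and (not p1 or p1) or p4) and p1   [De Morgan]
= p1 and (not p1 or p1) or p4   [absorption]
= p1 or p4   [complement / identity]

p1 or p4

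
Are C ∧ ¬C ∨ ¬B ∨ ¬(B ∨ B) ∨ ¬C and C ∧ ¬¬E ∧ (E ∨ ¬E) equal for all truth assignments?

E1: C ∧ ¬C ∨ ¬B ∨ ¬(B ∨ B) ∨ ¬C
    = ¬B ∨ ¬(B ∨ B) ∨ ¬C   (complement / identity)
    = ¬B ∨ ¬B ∨ ¬C   (idempotence)
    = ¬B ∨ ¬C   (idempotence)
E2: C ∧ ¬¬E ∧ (E ∨ ¬E)
    = C ∧ E ∧ (E ∨ ¬E)   (double negation)
    = C ∧ E   (complement / identity)
These differ: at B=0, C=0, E=0, E1 = 1 but E2 = 0.

No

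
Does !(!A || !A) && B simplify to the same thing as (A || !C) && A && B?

Yes

E1: !(!A || !A) && B
    = A && A && B
    = A && B
E2: (A || !C) && A && B
    = A && B
Both reduce to A && B, so they are equivalent.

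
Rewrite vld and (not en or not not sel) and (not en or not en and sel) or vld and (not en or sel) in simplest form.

vld and (not en or sel)

vld and (not en or not not sel) and (not en or not en and sel) or vld and (not en or sel)
= vld and (not en or sel) and (not en or not en and sel) or vld and (not en or sel)   [double negation]
= vld and (not en or sel) and not en or vld and (not en or sel)   [absorption]
= vld and (not en or sel)   [absorption]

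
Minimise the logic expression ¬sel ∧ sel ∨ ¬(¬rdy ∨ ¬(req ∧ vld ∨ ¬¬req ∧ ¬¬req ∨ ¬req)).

rdy

¬sel ∧ sel ∨ ¬(¬rdy ∨ ¬(req ∧ vld ∨ ¬¬req ∧ ¬¬req ∨ ¬req))
= ¬sel ∧ sel ∨ rdy ∧ (req ∧ vld ∨ ¬¬req ∧ ¬¬req ∨ ¬req)
= rdy ∧ (req ∧ vld ∨ ¬¬req ∧ ¬¬req ∨ ¬req)
= rdy ∧ (req ∧ vld ∨ ¬¬req ∨ ¬req)
= rdy ∧ (req ∧ vld ∨ req ∨ ¬req)
= rdy ∧ (req ∨ ¬req)
= rdy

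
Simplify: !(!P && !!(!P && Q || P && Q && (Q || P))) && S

!(!P && !!(!P && Q || P && Q && (Q || P))) && S
= !(!P && !!(!P && Q || P && Q)) && S   (absorption)
= !(!P && !!Q) && S   (distribution)
= (P || !Q) && S   (De Morgan)

(P || !Q) && S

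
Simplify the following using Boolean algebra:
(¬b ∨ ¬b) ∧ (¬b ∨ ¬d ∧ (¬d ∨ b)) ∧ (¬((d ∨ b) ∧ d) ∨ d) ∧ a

(¬b ∨ ¬b) ∧ (¬b ∨ ¬d ∧ (¬d ∨ b)) ∧ (¬((d ∨ b) ∧ d) ∨ d) ∧ a
= (¬b ∨ ¬b) ∧ (¬b ∨ ¬d ∧ (¬d ∨ b)) ∧ (¬d ∨ d) ∧ a   [absorption]
= (¬b ∨ ¬b) ∧ (¬b ∨ ¬d) ∧ (¬d ∨ d) ∧ a   [absorption]
= (¬b ∨ ¬b) ∧ (¬b ∨ ¬d) ∧ a   [complement / identity]
= (¬b ∨ ¬b ∧ ¬d) ∧ a   [distribution]
= ¬b ∧ a   [absorption]

¬b ∧ a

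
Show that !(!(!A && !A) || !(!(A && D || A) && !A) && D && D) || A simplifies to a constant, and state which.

!(!(!A && !A) || !(!(A && D || A) && !A) && D && D) || A
= !(!(!A && !A) || !(!(A && D || A) && !A) && D) || A   — idempotence
= !(!(!A && !A) || !(!A && !A) && D) || A   — absorption
= !!(!A && !A) || A   — absorption
= !A && !A || A   — double negation
= !A || A   — idempotence
= true   — complement

true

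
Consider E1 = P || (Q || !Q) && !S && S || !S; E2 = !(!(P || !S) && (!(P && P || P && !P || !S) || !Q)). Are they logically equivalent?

Yes

E1: P || (Q || !Q) && !S && S || !S
    = P || !S && S || !S   (complement / identity)
    = P || !S   (complement / identity)
E2: !(!(P || !S) && (!(P && P || P && !P || !S) || !Q))
    = !(!(P || !S) && (!((P || !P) && P || !S) || !Q))   (distribution)
    = !(!(P || !S) && (!(P || !S) || !Q))   (complement / identity)
    = !!(P || !S)   (absorption)
    = P || !S   (double negation)
Both reduce to P || !S, so they are equivalent.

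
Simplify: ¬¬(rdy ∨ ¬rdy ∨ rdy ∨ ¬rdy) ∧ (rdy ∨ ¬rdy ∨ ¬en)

¬¬(rdy ∨ ¬rdy ∨ rdy ∨ ¬rdy) ∧ (rdy ∨ ¬rdy ∨ ¬en)
= (rdy ∨ ¬rdy ∨ rdy ∨ ¬rdy) ∧ (rdy ∨ ¬rdy ∨ ¬en)   [double negation]
= (rdy ∨ ¬rdy) ∧ ¬en ∨ rdy ∨ ¬rdy   [distribution]
= rdy ∨ ¬rdy   [absorption]
= True   [complement]

True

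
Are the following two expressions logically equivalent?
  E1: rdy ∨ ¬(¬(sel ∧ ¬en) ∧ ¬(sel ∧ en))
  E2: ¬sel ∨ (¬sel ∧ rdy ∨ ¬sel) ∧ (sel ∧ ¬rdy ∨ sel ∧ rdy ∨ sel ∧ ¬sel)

No

E1: rdy ∨ ¬(¬(sel ∧ ¬en) ∧ ¬(sel ∧ en))
    = rdy ∨ sel ∧ ¬en ∨ sel ∧ en   — De Morgan
    = rdy ∨ sel   — distribution
E2: ¬sel ∨ (¬sel ∧ rdy ∨ ¬sel) ∧ (sel ∧ ¬rdy ∨ sel ∧ rdy ∨ sel ∧ ¬sel)
    = ¬sel ∨ (¬sel ∧ rdy ∨ ¬sel) ∧ (sel ∨ sel ∧ ¬sel)   — distribution
    = ¬sel ∨ (¬sel ∧ rdy ∨ ¬sel) ∧ sel   — complement / identity
    = ¬sel ∨ ¬sel ∧ sel   — absorption
    = ¬sel   — complement / identity
These differ: at en=0, rdy=0, sel=0, E1 = 0 but E2 = 1.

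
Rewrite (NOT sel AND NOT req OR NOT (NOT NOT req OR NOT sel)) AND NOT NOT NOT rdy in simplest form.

NOT req AND NOT rdy

(NOT sel AND NOT req OR NOT (NOT NOT req OR NOT sel)) AND NOT NOT NOT rdy
= (NOT sel AND NOT req OR NOT req AND sel) AND NOT NOT NOT rdy   (De Morgan)
= NOT req AND NOT NOT NOT rdy   (distribution)
= NOT req AND NOT rdy   (double negation)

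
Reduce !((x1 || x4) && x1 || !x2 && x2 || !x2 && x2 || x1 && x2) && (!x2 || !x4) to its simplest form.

!x1 && (!x2 || !x4)

!((x1 || x4) && x1 || !x2 && x2 || !x2 && x2 || x1 && x2) && (!x2 || !x4)
= !((x1 || x4) && x1 || !x2 && x2 || x1 && x2) && (!x2 || !x4)   [complement / identity]
= !(x1 || !x2 && x2 || x1 && x2) && (!x2 || !x4)   [absorption]
= !(x1 || x1 && x2) && (!x2 || !x4)   [complement / identity]
= !x1 && (!x2 || !x4)   [absorption]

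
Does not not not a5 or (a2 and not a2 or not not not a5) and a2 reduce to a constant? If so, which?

no

not not not a5 or (a2 and not a2 or not not not a5) and a2
= not not not a5 or not not not a5 and a2   [complement / identity]
= not not not a5   [absorption]
= not a5   [double negation]
This depends on a5, so it is not a constant.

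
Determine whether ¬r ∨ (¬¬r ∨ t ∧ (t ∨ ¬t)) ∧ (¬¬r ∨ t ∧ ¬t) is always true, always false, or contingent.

always true

¬r ∨ (¬¬r ∨ t ∧ (t ∨ ¬t)) ∧ (¬¬r ∨ t ∧ ¬t)
= ¬r ∨ (¬¬r ∨ t) ∧ (¬¬r ∨ t ∧ ¬t)   [complement / identity]
= ¬r ∨ (¬¬r ∨ t) ∧ ¬¬r   [complement / identity]
= ¬r ∨ ¬¬r   [absorption]
= ¬r ∨ r   [double negation]
= True   [complement]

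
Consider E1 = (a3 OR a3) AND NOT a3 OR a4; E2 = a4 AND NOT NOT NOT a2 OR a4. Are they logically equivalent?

Yes

E1: (a3 OR a3) AND NOT a3 OR a4
    = a3 AND NOT a3 OR a4   [idempotence]
    = a4   [complement / identity]
E2: a4 AND NOT NOT NOT a2 OR a4
    = a4 AND NOT a2 OR a4   [double negation]
    = a4   [absorption]
Both reduce to a4, so they are equivalent.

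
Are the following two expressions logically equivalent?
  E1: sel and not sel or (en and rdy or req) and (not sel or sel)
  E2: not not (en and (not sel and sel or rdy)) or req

Yes

E1: sel and not sel or (en and rdy or req) and (not sel or sel)
    = (en and rdy or req) and (not sel or sel)
    = en and rdy or req
E2: not not (en and (not sel and sel or rdy)) or req
    = en and (not sel and sel or rdy) or req
    = en and rdy or req
Both reduce to en and rdy or req, so they are equivalent.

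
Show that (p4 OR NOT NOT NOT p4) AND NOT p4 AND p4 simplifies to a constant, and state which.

(p4 OR NOT NOT NOT p4) AND NOT p4 AND p4
= (p4 OR NOT p4) AND NOT p4 AND p4
= NOT p4 AND p4
= FALSE

FALSE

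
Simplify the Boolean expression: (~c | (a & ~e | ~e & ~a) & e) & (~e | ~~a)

(~c | (a & ~e | ~e & ~a) & e) & (~e | ~~a)
= (~c | ~e & e) & (~e | ~~a)   (distribution)
= (~c | ~e & e) & (~e | a)   (double negation)
= ~c & (~e | a)   (complement / identity)

~c & (~e | a)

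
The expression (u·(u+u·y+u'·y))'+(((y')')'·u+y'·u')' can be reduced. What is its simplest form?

u'+y

(u·(u+u·y+u'·y))'+(((y')')'·u+y'·u')'
= (u·(u+y))'+(((y')')'·u+y'·u')'
= u'+(((y')')'·u+y'·u')'
= u'+(y'·u+y'·u')'
= u'+(y')'
= u'+y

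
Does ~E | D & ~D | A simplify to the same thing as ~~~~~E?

No

E1: ~E | D & ~D | A
    = ~E | A   (complement / identity)
E2: ~~~~~E
    = ~~~E   (double negation)
    = ~E   (double negation)
These differ: at A=1, D=0, E=1, E1 = 1 but E2 = 0.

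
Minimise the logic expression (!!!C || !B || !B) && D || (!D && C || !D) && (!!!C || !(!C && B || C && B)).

(!!!C || !B || !B) && D || (!D && C || !D) && (!!!C || !(!C && B || C && B))
= (!!!C || !B) && D || (!D && C || !D) && (!!!C || !(!C && B || C && B))
= (!!!C || !B) && D || !D && (!!!C || !(!C && B || C && B))
= (!!!C || !B) && D || !D && (!!!C || !B)
= !!!C || !B
= !C || !B

!C || !B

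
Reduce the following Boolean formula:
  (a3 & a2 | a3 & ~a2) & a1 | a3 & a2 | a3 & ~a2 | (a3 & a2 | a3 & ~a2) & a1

a3

(a3 & a2 | a3 & ~a2) & a1 | a3 & a2 | a3 & ~a2 | (a3 & a2 | a3 & ~a2) & a1
= a3 & a2 | a3 & ~a2 | (a3 & a2 | a3 & ~a2) & a1
= a3 & a2 | a3 & ~a2
= a3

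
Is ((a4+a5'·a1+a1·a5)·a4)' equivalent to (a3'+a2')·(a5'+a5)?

E1: ((a4+a5'·a1+a1·a5)·a4)'
    = ((a4+a1)·a4)'
    = a4'
E2: (a3'+a2')·(a5'+a5)
    = a3'+a2'
These differ: at a1=1, a2=0, a3=1, a4=1, a5=0, E1 = 0 but E2 = 1.

No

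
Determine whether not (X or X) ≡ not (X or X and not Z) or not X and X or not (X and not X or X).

E1: not (X or X)
    = not X
E2: not (X or X and not Z) or not X and X or not (X and not X or X)
    = not (X or X and not Z) or not X and X or not X
    = not (X or X and not Z) or not X
    = not X or not X
    = not X
Both reduce to not X, so they are equivalent.

Yes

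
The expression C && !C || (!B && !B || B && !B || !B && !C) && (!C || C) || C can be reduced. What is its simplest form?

C && !C || (!B && !B || B && !B || !B && !C) && (!C || C) || C
= C && !C || !B && !B || B && !B || !B && !C || C   [complement / identity]
= C && !C || !B || !B && !C || C   [distribution]
= C && !C || !B || C   [absorption]
= !B || C   [complement / identity]

!B || C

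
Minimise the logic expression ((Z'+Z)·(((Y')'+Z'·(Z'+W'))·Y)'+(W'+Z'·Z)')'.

((Z'+Z)·(((Y')'+Z'·(Z'+W'))·Y)'+(W'+Z'·Z)')'
= ((((Y')'+Z'·(Z'+W'))·Y)'+(W'+Z'·Z)')'
= ((Y')'+Z'·(Z'+W'))·Y·(W'+Z'·Z)
= (Y+Z'·(Z'+W'))·Y·(W'+Z'·Z)
= (Y+Z')·Y·(W'+Z'·Z)
= (Y+Z')·Y·W'
= Y·W'

Y·W'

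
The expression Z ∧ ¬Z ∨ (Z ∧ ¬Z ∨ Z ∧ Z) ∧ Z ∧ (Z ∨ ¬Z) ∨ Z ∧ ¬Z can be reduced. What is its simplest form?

Z

Z ∧ ¬Z ∨ (Z ∧ ¬Z ∨ Z ∧ Z) ∧ Z ∧ (Z ∨ ¬Z) ∨ Z ∧ ¬Z
= Z ∧ ¬Z ∨ Z ∧ Z ∧ (Z ∨ ¬Z) ∨ Z ∧ ¬Z
= Z ∧ ¬Z ∨ Z ∧ Z ∨ Z ∧ ¬Z
= Z ∧ ¬Z ∨ Z ∧ Z
= Z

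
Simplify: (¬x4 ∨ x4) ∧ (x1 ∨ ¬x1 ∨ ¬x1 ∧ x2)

(¬x4 ∨ x4) ∧ (x1 ∨ ¬x1 ∨ ¬x1 ∧ x2)
= (¬x4 ∨ x4) ∧ (x1 ∨ ¬x1)   [absorption]
= ¬x4 ∨ x4   [complement / identity]
= True   [complement]

True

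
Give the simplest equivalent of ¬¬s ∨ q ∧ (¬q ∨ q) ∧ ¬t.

¬¬s ∨ q ∧ (¬q ∨ q) ∧ ¬t
= ¬¬s ∨ q ∧ ¬t   — complement / identity
= s ∨ q ∧ ¬t   — double negation

s ∨ q ∧ ¬t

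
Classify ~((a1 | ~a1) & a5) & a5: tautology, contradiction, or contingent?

~((a1 | ~a1) & a5) & a5
= ~a5 & a5
= 0

contradiction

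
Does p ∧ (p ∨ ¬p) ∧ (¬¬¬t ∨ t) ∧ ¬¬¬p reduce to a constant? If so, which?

p ∧ (p ∨ ¬p) ∧ (¬¬¬t ∨ t) ∧ ¬¬¬p
= p ∧ (p ∨ ¬p) ∧ (¬t ∨ t) ∧ ¬¬¬p   (double negation)
= p ∧ (¬t ∨ t) ∧ ¬¬¬p   (complement / identity)
= p ∧ ¬¬¬p   (complement / identity)
= p ∧ ¬p   (double negation)
= False   (complement)

yes, False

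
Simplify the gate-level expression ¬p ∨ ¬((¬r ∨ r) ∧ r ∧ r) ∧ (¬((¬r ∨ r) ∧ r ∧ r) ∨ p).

¬p ∨ ¬r

¬p ∨ ¬((¬r ∨ r) ∧ r ∧ r) ∧ (¬((¬r ∨ r) ∧ r ∧ r) ∨ p)
= ¬p ∨ ¬((¬r ∨ r) ∧ r ∧ r)   [absorption]
= ¬p ∨ ¬((¬r ∨ r) ∧ r)   [idempotence]
= ¬p ∨ ¬r   [complement / identity]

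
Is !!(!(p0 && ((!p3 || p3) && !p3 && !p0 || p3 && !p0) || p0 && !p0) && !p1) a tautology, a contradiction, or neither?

neither

!!(!(p0 && ((!p3 || p3) && !p3 && !p0 || p3 && !p0) || p0 && !p0) && !p1)
= !!(!(p0 && (!p3 && !p0 || p3 && !p0) || p0 && !p0) && !p1)   [complement / identity]
= !!(!(p0 && !p0 || p0 && !p0) && !p1)   [distribution]
= !!(!(p0 && !p0) && !p1)   [complement / identity]
= !(p0 && !p0 || p1)   [De Morgan]
= !p1   [complement / identity]
This depends on p1, so it is not a constant.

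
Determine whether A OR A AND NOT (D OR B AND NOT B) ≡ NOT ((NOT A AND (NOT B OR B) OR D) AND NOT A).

E1: A OR A AND NOT (D OR B AND NOT B)
    = A OR A AND NOT D   — complement / identity
    = A   — absorption
E2: NOT ((NOT A AND (NOT B OR B) OR D) AND NOT A)
    = NOT ((NOT A OR D) AND NOT A)   — complement / identity
    = NOT NOT A   — absorption
    = A   — double negation
Both reduce to A, so they are equivalent.

Yes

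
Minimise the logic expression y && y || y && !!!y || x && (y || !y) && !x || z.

y || z

y && y || y && !!!y || x && (y || !y) && !x || z
= y && y || y && !!!y || x && !x || z
= y && y || y && !y || x && !x || z
= y || x && !x || z
= y || z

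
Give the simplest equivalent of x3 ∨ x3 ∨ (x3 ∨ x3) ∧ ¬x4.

x3

x3 ∨ x3 ∨ (x3 ∨ x3) ∧ ¬x4
= x3 ∨ x3
= x3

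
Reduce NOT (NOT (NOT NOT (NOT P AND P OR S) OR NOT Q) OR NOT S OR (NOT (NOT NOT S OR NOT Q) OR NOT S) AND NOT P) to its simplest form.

NOT (NOT (NOT NOT (NOT P AND P OR S) OR NOT Q) OR NOT S OR (NOT (NOT NOT S OR NOT Q) OR NOT S) AND NOT P)
= NOT (NOT (NOT NOT S OR NOT Q) OR NOT S OR (NOT (NOT NOT S OR NOT Q) OR NOT S) AND NOT P)   — complement / identity
= NOT (NOT (NOT NOT S OR NOT Q) OR NOT S)   — absorption
= NOT (NOT (S OR NOT Q) OR NOT S)   — double negation
= (S OR NOT Q) AND S   — De Morgan
= S   — absorption

S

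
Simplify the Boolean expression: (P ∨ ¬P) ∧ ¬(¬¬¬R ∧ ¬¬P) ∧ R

R

(P ∨ ¬P) ∧ ¬(¬¬¬R ∧ ¬¬P) ∧ R
= ¬(¬¬¬R ∧ ¬¬P) ∧ R   (complement / identity)
= ¬(¬R ∧ ¬¬P) ∧ R   (double negation)
= (R ∨ ¬P) ∧ R   (De Morgan)
= R   (absorption)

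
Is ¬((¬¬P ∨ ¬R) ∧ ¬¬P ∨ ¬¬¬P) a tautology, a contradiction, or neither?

¬((¬¬P ∨ ¬R) ∧ ¬¬P ∨ ¬¬¬P)
= ¬((¬¬P ∨ ¬R) ∧ ¬¬P ∨ ¬P)   [double negation]
= ¬(¬¬P ∨ ¬P)   [absorption]
= ¬P ∧ P   [De Morgan]
= False   [complement]

contradiction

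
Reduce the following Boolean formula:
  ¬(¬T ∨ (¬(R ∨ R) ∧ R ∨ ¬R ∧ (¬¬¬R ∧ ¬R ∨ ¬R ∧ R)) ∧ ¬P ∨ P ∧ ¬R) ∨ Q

¬(¬T ∨ (¬(R ∨ R) ∧ R ∨ ¬R ∧ (¬¬¬R ∧ ¬R ∨ ¬R ∧ R)) ∧ ¬P ∨ P ∧ ¬R) ∨ Q
= ¬(¬T ∨ (¬R ∧ R ∨ ¬R ∧ (¬¬¬R ∧ ¬R ∨ ¬R ∧ R)) ∧ ¬P ∨ P ∧ ¬R) ∨ Q
= ¬(¬T ∨ (¬R ∧ R ∨ ¬R ∧ (¬R ∧ ¬R ∨ ¬R ∧ R)) ∧ ¬P ∨ P ∧ ¬R) ∨ Q
= ¬(¬T ∨ (¬R ∧ R ∨ ¬R ∧ ¬R) ∧ ¬P ∨ P ∧ ¬R) ∨ Q
= ¬(¬T ∨ ¬R ∧ ¬P ∨ P ∧ ¬R) ∨ Q
= ¬(¬T ∨ ¬R) ∨ Q
= T ∧ R ∨ Q

T ∧ R ∨ Q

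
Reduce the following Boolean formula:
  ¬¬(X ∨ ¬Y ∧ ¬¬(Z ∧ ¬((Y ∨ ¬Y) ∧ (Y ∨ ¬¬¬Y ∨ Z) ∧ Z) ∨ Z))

¬¬(X ∨ ¬Y ∧ ¬¬(Z ∧ ¬((Y ∨ ¬Y) ∧ (Y ∨ ¬¬¬Y ∨ Z) ∧ Z) ∨ Z))
= ¬¬(X ∨ ¬Y ∧ ¬¬(Z ∧ ¬((Y ∨ ¬Y) ∧ (Y ∨ ¬Y ∨ Z) ∧ Z) ∨ Z))
= ¬¬(X ∨ ¬Y ∧ (Z ∧ ¬((Y ∨ ¬Y) ∧ (Y ∨ ¬Y ∨ Z) ∧ Z) ∨ Z))
= ¬¬(X ∨ ¬Y ∧ (Z ∧ ¬((Y ∨ ¬Y) ∧ Z) ∨ Z))
= X ∨ ¬Y ∧ (Z ∧ ¬((Y ∨ ¬Y) ∧ Z) ∨ Z)
= X ∨ ¬Y ∧ (Z ∧ ¬Z ∨ Z)
= X ∨ ¬Y ∧ Z

X ∨ ¬Y ∧ Z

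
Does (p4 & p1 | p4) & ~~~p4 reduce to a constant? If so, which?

yes, False

(p4 & p1 | p4) & ~~~p4
= p4 & ~~~p4   — absorption
= p4 & ~p4   — double negation
= 0   — complement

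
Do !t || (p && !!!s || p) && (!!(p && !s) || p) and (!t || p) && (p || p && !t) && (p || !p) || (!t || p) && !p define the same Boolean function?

Yes

E1: !t || (p && !!!s || p) && (!!(p && !s) || p)
    = !t || (p && !s || p) && (!!(p && !s) || p)   — double negation
    = !t || (p && !s || p) && (p && !s || p)   — double negation
    = !t || p && !s || p   — idempotence
    = !t || p   — absorption
E2: (!t || p) && (p || p && !t) && (p || !p) || (!t || p) && !p
    = (!t || p) && (p || p && !t) || (!t || p) && !p   — complement / identity
    = (!t || p) && p || (!t || p) && !p   — absorption
    = !t || p   — distribution
Both reduce to !t || p, so they are equivalent.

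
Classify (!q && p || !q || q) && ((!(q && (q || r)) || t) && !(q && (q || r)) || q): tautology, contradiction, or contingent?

tautology

(!q && p || !q || q) && ((!(q && (q || r)) || t) && !(q && (q || r)) || q)
= (!q && p || !q || q) && (!(q && (q || r)) || q)   [absorption]
= (!q || q) && (!(q && (q || r)) || q)   [absorption]
= (!q || q) && (!q || q)   [absorption]
= !q || q   [idempotence]
= true   [complement]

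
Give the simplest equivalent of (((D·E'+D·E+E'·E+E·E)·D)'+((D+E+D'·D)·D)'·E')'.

D

(((D·E'+D·E+E'·E+E·E)·D)'+((D+E+D'·D)·D)'·E')'
= (((D·E'+D·E+E)·D)'+((D+E+D'·D)·D)'·E')'   (distribution)
= (((D+E)·D)'+((D+E+D'·D)·D)'·E')'   (distribution)
= (((D+E)·D)'+((D+E)·D)'·E')'   (complement / identity)
= (((D+E)·D)')'   (absorption)
= (D')'   (absorption)
= D   (double negation)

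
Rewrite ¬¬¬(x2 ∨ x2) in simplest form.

¬x2

¬¬¬(x2 ∨ x2)
= ¬¬¬x2
= ¬x2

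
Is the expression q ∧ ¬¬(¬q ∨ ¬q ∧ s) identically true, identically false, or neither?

q ∧ ¬¬(¬q ∨ ¬q ∧ s)
= q ∧ (¬q ∨ ¬q ∧ s)   [double negation]
= q ∧ ¬q   [absorption]
= False   [complement]

identically false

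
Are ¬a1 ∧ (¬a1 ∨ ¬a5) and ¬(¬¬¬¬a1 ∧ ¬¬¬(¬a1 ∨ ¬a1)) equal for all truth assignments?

E1: ¬a1 ∧ (¬a1 ∨ ¬a5)
    = ¬a1   — absorption
E2: ¬(¬¬¬¬a1 ∧ ¬¬¬(¬a1 ∨ ¬a1))
    = ¬(¬¬¬¬a1 ∧ ¬¬¬¬a1)   — idempotence
    = ¬¬¬¬¬a1   — idempotence
    = ¬¬¬a1   — double negation
    = ¬a1   — double negation
Both reduce to ¬a1, so they are equivalent.

Yes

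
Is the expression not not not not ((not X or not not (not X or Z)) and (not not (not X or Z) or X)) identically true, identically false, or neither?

neither

not not not not ((not X or not not (not X or Z)) and (not not (not X or Z) or X))
= not not ((not X or not not (not X or Z)) and (not not (not X or Z) or X))
= not not (not not (not X or Z) or not X and X)
= not not not not (not X or Z)
= not not (not X or Z)
= not X or Z
This depends on X, Z, so it is not a constant.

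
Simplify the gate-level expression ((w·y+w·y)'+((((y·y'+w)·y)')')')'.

w·y

((w·y+w·y)'+((((y·y'+w)·y)')')')'
= ((w·y)'+((((y·y'+w)·y)')')')'   [idempotence]
= ((w·y)'+(((w·y)')')')'   [complement / identity]
= ((w·y)'+(w·y)')'   [double negation]
= ((w·y)')'   [idempotence]
= w·y   [double negation]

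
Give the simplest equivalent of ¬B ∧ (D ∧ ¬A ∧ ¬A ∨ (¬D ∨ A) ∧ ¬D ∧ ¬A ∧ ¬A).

¬B ∧ ¬A

¬B ∧ (D ∧ ¬A ∧ ¬A ∨ (¬D ∨ A) ∧ ¬D ∧ ¬A ∧ ¬A)
= ¬B ∧ (D ∧ ¬A ∧ ¬A ∨ ¬D ∧ ¬A ∧ ¬A)   — absorption
= ¬B ∧ ¬A ∧ ¬A   — distribution
= ¬B ∧ ¬A   — idempotence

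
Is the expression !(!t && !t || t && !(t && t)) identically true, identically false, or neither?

neither

!(!t && !t || t && !(t && t))
= !(!t && !t || t && !t)   — idempotence
= !!t   — distribution
= t   — double negation
This depends on t, so it is not a constant.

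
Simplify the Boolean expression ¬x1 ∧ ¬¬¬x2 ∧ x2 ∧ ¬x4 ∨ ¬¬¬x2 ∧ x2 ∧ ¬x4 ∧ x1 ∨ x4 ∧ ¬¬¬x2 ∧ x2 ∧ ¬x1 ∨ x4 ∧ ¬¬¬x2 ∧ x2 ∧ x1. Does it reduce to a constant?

¬x1 ∧ ¬¬¬x2 ∧ x2 ∧ ¬x4 ∨ ¬¬¬x2 ∧ x2 ∧ ¬x4 ∧ x1 ∨ x4 ∧ ¬¬¬x2 ∧ x2 ∧ ¬x1 ∨ x4 ∧ ¬¬¬x2 ∧ x2 ∧ x1
= ¬¬¬x2 ∧ x2 ∧ ¬x4 ∨ x4 ∧ ¬¬¬x2 ∧ x2 ∧ ¬x1 ∨ x4 ∧ ¬¬¬x2 ∧ x2 ∧ x1   [distribution]
= ¬¬¬x2 ∧ x2 ∧ ¬x4 ∨ x4 ∧ ¬¬¬x2 ∧ x2   [distribution]
= ¬¬¬x2 ∧ x2   [distribution]
= ¬x2 ∧ x2   [double negation]
= False   [complement]

False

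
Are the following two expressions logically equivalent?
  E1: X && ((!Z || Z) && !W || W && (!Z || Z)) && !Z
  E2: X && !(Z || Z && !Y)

Yes

E1: X && ((!Z || Z) && !W || W && (!Z || Z)) && !Z
    = X && (!Z || Z) && !Z   [distribution]
    = X && !Z   [complement / identity]
E2: X && !(Z || Z && !Y)
    = X && !Z   [absorption]
Both reduce to X && !Z, so they are equivalent.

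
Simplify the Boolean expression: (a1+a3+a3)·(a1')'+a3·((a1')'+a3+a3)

a1+a3

(a1+a3+a3)·(a1')'+a3·((a1')'+a3+a3)
= (a1+a3+a3)·(a1')'+a3·(a1+a3+a3)   [double negation]
= (a1+a3+a3)·((a1')'+a3)   [distribution]
= (a1+a3+a3)·(a1+a3)   [double negation]
= a1+a3   [absorption]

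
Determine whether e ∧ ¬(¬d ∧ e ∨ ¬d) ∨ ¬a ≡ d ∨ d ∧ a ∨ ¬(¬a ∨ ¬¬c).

No

E1: e ∧ ¬(¬d ∧ e ∨ ¬d) ∨ ¬a
    = e ∧ ¬¬d ∨ ¬a   — absorption
    = e ∧ d ∨ ¬a   — double negation
E2: d ∨ d ∧ a ∨ ¬(¬a ∨ ¬¬c)
    = d ∨ d ∧ a ∨ a ∧ ¬c   — De Morgan
    = d ∨ a ∧ ¬c   — absorption
These differ: at a=0, c=0, d=0, e=0, E1 = 1 but E2 = 0.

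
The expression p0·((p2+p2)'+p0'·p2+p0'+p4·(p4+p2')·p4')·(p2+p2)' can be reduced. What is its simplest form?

p0·p2'

p0·((p2+p2)'+p0'·p2+p0'+p4·(p4+p2')·p4')·(p2+p2)'
= p0·((p2+p2)'+p0'+p4·(p4+p2')·p4')·(p2+p2)'   — absorption
= p0·((p2+p2)'+p0'+p4·p4')·(p2+p2)'   — absorption
= p0·((p2+p2)'+p0')·(p2+p2)'   — complement / identity
= p0·(p2+p2)'   — absorption
= p0·p2'   — idempotence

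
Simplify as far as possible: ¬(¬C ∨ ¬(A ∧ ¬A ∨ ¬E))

C ∧ ¬E

¬(¬C ∨ ¬(A ∧ ¬A ∨ ¬E))
= ¬(¬C ∨ ¬¬E)   — complement / identity
= C ∧ ¬E   — De Morgan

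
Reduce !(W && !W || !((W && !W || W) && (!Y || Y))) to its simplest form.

!(W && !W || !((W && !W || W) && (!Y || Y)))
= !(W && !W || !(W && !W || W))   [complement / identity]
= !!(W && !W || W)   [complement / identity]
= !!W   [complement / identity]
= W   [double negation]

W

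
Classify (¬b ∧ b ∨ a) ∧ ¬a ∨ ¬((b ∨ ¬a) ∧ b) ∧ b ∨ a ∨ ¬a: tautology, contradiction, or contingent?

(¬b ∧ b ∨ a) ∧ ¬a ∨ ¬((b ∨ ¬a) ∧ b) ∧ b ∨ a ∨ ¬a
= (¬b ∧ b ∨ a) ∧ ¬a ∨ ¬b ∧ b ∨ a ∨ ¬a   [absorption]
= ¬b ∧ b ∨ a ∨ ¬a   [absorption]
= a ∨ ¬a   [complement / identity]
= True   [complement]

tautology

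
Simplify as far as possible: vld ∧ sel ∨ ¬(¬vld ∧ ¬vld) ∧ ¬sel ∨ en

vld ∧ sel ∨ ¬(¬vld ∧ ¬vld) ∧ ¬sel ∨ en
= vld ∧ sel ∨ (vld ∨ vld) ∧ ¬sel ∨ en   (De Morgan)
= vld ∧ sel ∨ vld ∧ ¬sel ∨ en   (idempotence)
= vld ∨ en   (distribution)

vld ∨ en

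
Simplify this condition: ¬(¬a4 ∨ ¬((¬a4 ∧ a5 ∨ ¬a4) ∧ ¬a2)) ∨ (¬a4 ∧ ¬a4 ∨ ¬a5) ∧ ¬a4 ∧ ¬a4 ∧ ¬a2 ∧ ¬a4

¬a4 ∧ ¬a2

¬(¬a4 ∨ ¬((¬a4 ∧ a5 ∨ ¬a4) ∧ ¬a2)) ∨ (¬a4 ∧ ¬a4 ∨ ¬a5) ∧ ¬a4 ∧ ¬a4 ∧ ¬a2 ∧ ¬a4
= ¬(¬a4 ∨ ¬((¬a4 ∧ a5 ∨ ¬a4) ∧ ¬a2)) ∨ ¬a4 ∧ ¬a4 ∧ ¬a2 ∧ ¬a4   — absorption
= ¬(¬a4 ∨ ¬(¬a4 ∧ ¬a2)) ∨ ¬a4 ∧ ¬a4 ∧ ¬a2 ∧ ¬a4   — absorption
= ¬(¬a4 ∨ ¬(¬a4 ∧ ¬a2)) ∨ ¬a4 ∧ ¬a2 ∧ ¬a4   — idempotence
= a4 ∧ ¬a4 ∧ ¬a2 ∨ ¬a4 ∧ ¬a2 ∧ ¬a4   — De Morgan
= ¬a4 ∧ ¬a2   — distribution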